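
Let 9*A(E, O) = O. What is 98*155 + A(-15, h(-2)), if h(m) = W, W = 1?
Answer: 136711/9 ≈ 15190.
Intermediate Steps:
h(m) = 1
A(E, O) = O/9
98*155 + A(-15, h(-2)) = 98*155 + (1/9)*1 = 15190 + 1/9 = 136711/9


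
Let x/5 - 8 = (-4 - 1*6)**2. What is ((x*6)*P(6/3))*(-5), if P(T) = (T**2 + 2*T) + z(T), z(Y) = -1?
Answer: -113400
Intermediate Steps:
P(T) = -1 + T**2 + 2*T (P(T) = (T**2 + 2*T) - 1 = -1 + T**2 + 2*T)
x = 540 (x = 40 + 5*(-4 - 1*6)**2 = 40 + 5*(-4 - 6)**2 = 40 + 5*(-10)**2 = 40 + 5*100 = 40 + 500 = 540)
((x*6)*P(6/3))*(-5) = ((540*6)*(-1 + (6/3)**2 + 2*(6/3)))*(-5) = (3240*(-1 + (6*(1/3))**2 + 2*(6*(1/3))))*(-5) = (3240*(-1 + 2**2 + 2*2))*(-5) = (3240*(-1 + 4 + 4))*(-5) = (3240*7)*(-5) = 22680*(-5) = -113400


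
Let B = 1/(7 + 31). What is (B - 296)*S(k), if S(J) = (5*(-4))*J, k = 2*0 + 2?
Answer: 224940/19 ≈ 11839.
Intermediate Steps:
k = 2 (k = 0 + 2 = 2)
S(J) = -20*J
B = 1/38 ≈ 0.026316
(B - 296)*S(k) = (1/38 - 296)*(-20*2) = -11247/38*(-40) = 224940/19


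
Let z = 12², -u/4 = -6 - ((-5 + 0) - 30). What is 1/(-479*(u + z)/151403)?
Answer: -21629/1916 ≈ -11.289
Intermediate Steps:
u = -116 (u = -4*(-6 - ((-5 + 0) - 30)) = -4*(-6 - (-5 - 30)) = -4*(-6 - 1*(-35)) = -4*(-6 + 35) = -4*29 = -116)
z = 144
1/(-479*(u + z)/151403) = 1/(-479*(-116 + 144)/151403) = 1/(-479*28*(1/151403)) = 1/(-13412*1/151403) = 1/(-1916/21629) = -21629/1916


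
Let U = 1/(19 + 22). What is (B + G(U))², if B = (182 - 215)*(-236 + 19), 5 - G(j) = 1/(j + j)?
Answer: 204232681/4 ≈ 5.1058e+7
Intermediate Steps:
U = 1/41 ≈ 0.024390
G(j) = 5 - 1/(2*j) (G(j) = 5 - 1/(j + j) = 5 - 1/(2*j))
B = 7161 (B = -33*(-217) = 7161)
(B + G(U))² = (7161 + (5 - 1/(2*1/41)))² = (7161 + (5 - ½*41))² = (7161 + (5 - 41/2))² = (7161 - 31/2)² = (14291/2)² = 204232681/4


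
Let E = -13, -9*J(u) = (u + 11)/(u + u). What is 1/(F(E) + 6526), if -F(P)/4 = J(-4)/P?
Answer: 234/1527091 ≈ 0.00015323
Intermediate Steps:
J(u) = -(11 + u)/(18*u) (J(u) = -(u + 11)/(9*(u + u)) = -(11 + u)/(9*(2*u)) = -(11 + u)*1/(2*u)/9 = -(11 + u)/(18*u))
F(P) = -7/(18*P) (F(P) = -4*(1/18)*(-11 - 1*(-4))/(-4)/P = -4*(1/18)*(-¼)*(-11 + 4)/P = -4*(1/18)*(-¼)*(-7)/P = -7/(18*P))
1/(F(E) + 6526) = 1/(-7/18/(-13) + 6526) = 1/(-7/18*(-1/13) + 6526) = 1/(7/234 + 6526) = 1/(1527091/234) = 234/1527091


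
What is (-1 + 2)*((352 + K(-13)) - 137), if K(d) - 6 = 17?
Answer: 238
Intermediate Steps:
K(d) = 23 (K(d) = 6 + 17 = 23)
(-1 + 2)*((352 + K(-13)) - 137) = (-1 + 2)*((352 + 23) - 137) = 1*(375 - 137) = 1*238 = 238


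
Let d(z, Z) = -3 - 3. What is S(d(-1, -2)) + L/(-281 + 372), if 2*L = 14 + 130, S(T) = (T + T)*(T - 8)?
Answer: 15360/91 ≈ 168.79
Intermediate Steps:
d(z, Z) = -6
S(T) = 2*T*(-8 + T) (S(T) = (2*T)*(-8 + T) = 2*T*(-8 + T))
L = 72 (L = (14 + 130)/2 = (½)*144 = 72)
S(d(-1, -2)) + L/(-281 + 372) = 2*(-6)*(-8 - 6) + 72/(-281 + 372) = 2*(-6)*(-14) + 72/91 = 168 + (1/91)*72 = 168 + 72/91 = 15360/91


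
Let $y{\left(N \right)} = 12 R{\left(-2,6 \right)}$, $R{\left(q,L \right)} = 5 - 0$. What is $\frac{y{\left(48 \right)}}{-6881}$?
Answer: $- \frac{60}{6881} \approx -0.0087197$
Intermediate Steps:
$R{\left(q,L \right)} = 5$ ($R{\left(q,L \right)} = 5 + 0 = 5$)
$y{\left(N \right)} = 60$ ($y{\left(N \right)} = 12 \cdot 5 = 60$)
$\frac{y{\left(48 \right)}}{-6881} = \frac{60}{-6881} = 60 \left(- \frac{1}{6881}\right) = - \frac{60}{6881}$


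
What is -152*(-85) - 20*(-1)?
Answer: 12940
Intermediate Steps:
-152*(-85) - 20*(-1) = 12920 + 20 = 12940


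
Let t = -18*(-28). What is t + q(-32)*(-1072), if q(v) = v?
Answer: 34808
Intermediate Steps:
t = 504
t + q(-32)*(-1072) = 504 - 32*(-1072) = 504 + 34304 = 34808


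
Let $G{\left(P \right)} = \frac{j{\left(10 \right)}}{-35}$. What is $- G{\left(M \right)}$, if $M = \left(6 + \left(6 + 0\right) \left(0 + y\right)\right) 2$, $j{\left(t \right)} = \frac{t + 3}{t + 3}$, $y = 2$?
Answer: $\frac{1}{35} \approx 0.028571$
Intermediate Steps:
$j{\left(t \right)} = 1$ ($j{\left(t \right)} = \frac{3 + t}{3 + t} = 1$)
$M = 36$ ($M = \left(6 + \left(6 + 0\right) \left(0 + 2\right)\right) 2 = \left(6 + 6 \cdot 2\right) 2 = \left(6 + 12\right) 2 = 18 \cdot 2 = 36$)
$G{\left(P \right)} = - \frac{1}{35}$ ($G{\left(P \right)} = 1 \frac{1}{-35} = 1 \left(- \frac{1}{35}\right) = - \frac{1}{35}$)
$- G{\left(M \right)} = \left(-1\right) \left(- \frac{1}{35}\right) = \frac{1}{35}$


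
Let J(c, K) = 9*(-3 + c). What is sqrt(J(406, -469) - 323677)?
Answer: 5*I*sqrt(12802) ≈ 565.73*I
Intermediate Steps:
J(c, K) = -27 + 9*c
sqrt(J(406, -469) - 323677) = sqrt((-27 + 9*406) - 323677) = sqrt((-27 + 3654) - 323677) = sqrt(3627 - 323677) = sqrt(-320050) = 5*I*sqrt(12802)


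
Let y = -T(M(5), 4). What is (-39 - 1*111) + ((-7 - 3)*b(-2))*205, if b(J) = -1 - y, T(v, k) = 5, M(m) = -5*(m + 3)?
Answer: -8350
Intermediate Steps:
M(m) = -15 - 5*m (M(m) = -5*(3 + m) = -15 - 5*m)
y = -5 (y = -1*5 = -5)
b(J) = 4 (b(J) = -1 - 1*(-5) = -1 + 5 = 4)
(-39 - 1*111) + ((-7 - 3)*b(-2))*205 = (-39 - 1*111) + ((-7 - 3)*4)*205 = (-39 - 111) - 10*4*205 = -150 - 40*205 = -150 - 8200 = -8350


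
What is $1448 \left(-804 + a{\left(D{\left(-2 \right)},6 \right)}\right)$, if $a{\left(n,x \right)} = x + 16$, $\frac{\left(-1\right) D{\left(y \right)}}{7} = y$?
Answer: $-1132336$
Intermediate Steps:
$D{\left(y \right)} = - 7 y$
$a{\left(n,x \right)} = 16 + x$
$1448 \left(-804 + a{\left(D{\left(-2 \right)},6 \right)}\right) = 1448 \left(-804 + \left(16 + 6\right)\right) = 1448 \left(-804 + 22\right) = 1448 \left(-782\right) = -1132336$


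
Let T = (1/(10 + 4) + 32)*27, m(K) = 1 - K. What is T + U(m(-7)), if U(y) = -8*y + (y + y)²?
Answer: 14811/14 ≈ 1057.9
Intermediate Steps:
U(y) = -8*y + 4*y² (U(y) = -8*y + (2*y)² = -8*y + 4*y²)
T = 12123/14 (T = (1/14 + 32)*27 = (449/14)*27 = 12123/14 ≈ 865.93)
T + U(m(-7)) = 12123/14 + 4*(1 - 1*(-7))*(-2 + (1 - 1*(-7))) = 12123/14 + 4*(1 + 7)*(-2 + (1 + 7)) = 12123/14 + 4*8*(-2 + 8) = 12123/14 + 4*8*6 = 12123/14 + 192 = 14811/14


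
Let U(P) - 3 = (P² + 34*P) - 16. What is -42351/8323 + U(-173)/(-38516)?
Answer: -915613049/160284334 ≈ -5.7124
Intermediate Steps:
U(P) = -13 + P² + 34*P (U(P) = 3 + ((P² + 34*P) - 16) = 3 + (-16 + P² + 34*P) = -13 + P² + 34*P)
-42351/8323 + U(-173)/(-38516) = -42351/8323 + (-13 + (-173)² + 34*(-173))/(-38516) = -42351*1/8323 + (-13 + 29929 - 5882)*(-1/38516) = -42351/8323 + 24034*(-1/38516) = -42351/8323 - 12017/19258 = -915613049/160284334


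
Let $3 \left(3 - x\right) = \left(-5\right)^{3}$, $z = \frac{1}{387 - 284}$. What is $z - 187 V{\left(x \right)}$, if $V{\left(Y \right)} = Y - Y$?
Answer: $\frac{1}{103} \approx 0.0097087$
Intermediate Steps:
$z = \frac{1}{103} \approx 0.0097087$
$x = \frac{134}{3}$ ($x = 3 - \frac{\left(-5\right)^{3}}{3} = 3 - - \frac{125}{3} = 3 + \frac{125}{3} = \frac{134}{3} \approx 44.667$)
$V{\left(Y \right)} = 0$
$z - 187 V{\left(x \right)} = \frac{1}{103} - 0 = \frac{1}{103} + 0 = \frac{1}{103}$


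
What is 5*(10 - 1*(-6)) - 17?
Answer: 63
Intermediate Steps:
5*(10 - 1*(-6)) - 17 = 5*(10 + 6) - 17 = 5*16 - 17 = 80 - 17 = 63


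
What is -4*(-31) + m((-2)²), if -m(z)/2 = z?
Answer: 116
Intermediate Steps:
m(z) = -2*z
-4*(-31) + m((-2)²) = -4*(-31) - 2*(-2)² = 124 - 2*4 = 124 - 8 = 116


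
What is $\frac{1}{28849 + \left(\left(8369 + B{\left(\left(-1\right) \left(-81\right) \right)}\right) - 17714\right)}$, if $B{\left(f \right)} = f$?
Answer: $\frac{1}{19585} \approx 5.1059 \cdot 10^{-5}$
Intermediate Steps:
$\frac{1}{28849 + \left(\left(8369 + B{\left(\left(-1\right) \left(-81\right) \right)}\right) - 17714\right)} = \frac{1}{28849 + \left(\left(8369 - -81\right) - 17714\right)} = \frac{1}{28849 + \left(\left(8369 + 81\right) - 17714\right)} = \frac{1}{28849 + \left(8450 - 17714\right)} = \frac{1}{28849 - 9264} = \frac{1}{19585}$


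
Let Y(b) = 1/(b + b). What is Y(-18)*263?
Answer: -263/36 ≈ -7.3056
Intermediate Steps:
Y(b) = 1/(2*b)
Y(-18)*263 = ((1/2)/(-18))*263 = ((1/2)*(-1/18))*263 = -1/36*263 = -263/36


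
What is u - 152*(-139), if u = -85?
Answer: 21043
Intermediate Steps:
u - 152*(-139) = -85 - 152*(-139) = -85 + 21128 = 21043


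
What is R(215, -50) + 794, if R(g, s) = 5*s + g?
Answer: 759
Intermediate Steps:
R(g, s) = g + 5*s
R(215, -50) + 794 = (215 + 5*(-50)) + 794 = (215 - 250) + 794 = -35 + 794 = 759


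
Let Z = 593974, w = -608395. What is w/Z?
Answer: -608395/593974 ≈ -1.0243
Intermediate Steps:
w/Z = -608395/593974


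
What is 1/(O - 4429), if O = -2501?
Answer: -1/6930 ≈ -0.00014430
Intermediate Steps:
1/(O - 4429) = 1/(-2501 - 4429) = 1/(-6930) = -1/6930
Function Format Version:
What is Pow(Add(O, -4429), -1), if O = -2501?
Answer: Rational(-1, 6930) ≈ -0.00014430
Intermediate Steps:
Pow(Add(O, -4429), -1) = Pow(Add(-2501, -4429), -1) = Pow(-6930, -1) = Rational(-1, 6930)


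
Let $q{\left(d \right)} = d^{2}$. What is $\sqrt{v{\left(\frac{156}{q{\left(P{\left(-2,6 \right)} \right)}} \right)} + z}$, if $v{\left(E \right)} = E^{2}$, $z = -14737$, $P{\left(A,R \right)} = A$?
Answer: $4 i \sqrt{826} \approx 114.96 i$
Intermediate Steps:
$\sqrt{v{\left(\frac{156}{q{\left(P{\left(-2,6 \right)} \right)}} \right)} + z} = \sqrt{\left(\frac{156}{\left(-2\right)^{2}}\right)^{2} - 14737} = \sqrt{\left(\frac{156}{4}\right)^{2} - 14737} = \sqrt{\left(156 \cdot \frac{1}{4}\right)^{2} - 14737} = \sqrt{39^{2} - 14737} = \sqrt{1521 - 14737} = \sqrt{-13216} = 4 i \sqrt{826}$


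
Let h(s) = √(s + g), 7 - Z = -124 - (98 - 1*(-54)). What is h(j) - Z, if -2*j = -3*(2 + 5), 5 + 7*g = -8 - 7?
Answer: -283 + √1498/14 ≈ -280.24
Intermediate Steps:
g = -20/7 (g = -5/7 + (-8 - 7)/7 = -5/7 + (⅐)*(-15) = -5/7 - 15/7 = -20/7 ≈ -2.8571)
j = 21/2 (j = -(-3)*(2 + 5)/2 = -(-3)*7/2 = -½*(-21) = 21/2 ≈ 10.500)
Z = 283 (Z = 7 - (-124 - (98 - 1*(-54))) = 7 - (-124 - (98 + 54)) = 7 - (-124 - 1*152) = 7 - (-124 - 152) = 7 - 1*(-276) = 7 + 276 = 283)
h(s) = √(-20/7 + s) (h(s) = √(s - 20/7) = √(-20/7 + s))
h(j) - Z = √(-140 + 49*(21/2))/7 - 1*283 = √(-140 + 1029/2)/7 - 283 = √(749/2)/7 - 283 = (√1498/2)/7 - 283 = √1498/14 - 283 = -283 + √1498/14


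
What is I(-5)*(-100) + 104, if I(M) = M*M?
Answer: -2396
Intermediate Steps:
I(M) = M**2
I(-5)*(-100) + 104 = (-5)**2*(-100) + 104 = 25*(-100) + 104 = -2500 + 104 = -2396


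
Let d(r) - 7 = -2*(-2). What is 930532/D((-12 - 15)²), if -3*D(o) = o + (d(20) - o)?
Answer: -2791596/11 ≈ -2.5378e+5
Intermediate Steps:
d(r) = 11 (d(r) = 7 - 2*(-2) = 7 + 4 = 11)
D(o) = -11/3 (D(o) = -(o + (11 - o))/3 = -⅓*11 = -11/3)
930532/D((-12 - 15)²) = 930532/(-11/3) = 930532*(-3/11) = -2791596/11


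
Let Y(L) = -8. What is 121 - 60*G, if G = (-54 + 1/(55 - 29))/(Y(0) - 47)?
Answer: 8885/143 ≈ 62.133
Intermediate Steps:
G = 1403/1430 (G = (-54 + 1/(55 - 29))/(-8 - 47) = (-54 + 1/26)/(-55) = (-54 + 1/26)*(-1/55) = -1403/26*(-1/55) = 1403/1430 ≈ 0.98112)
121 - 60*G = 121 - 60*1403/1430 = 121 - 8418/143 = 8885/143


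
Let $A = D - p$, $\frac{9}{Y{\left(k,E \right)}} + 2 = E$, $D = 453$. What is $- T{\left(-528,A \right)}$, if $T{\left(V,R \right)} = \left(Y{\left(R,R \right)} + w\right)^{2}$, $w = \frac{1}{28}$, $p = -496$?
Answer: $- \frac{1437601}{703098256} \approx -0.0020447$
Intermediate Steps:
$Y{\left(k,E \right)} = \frac{9}{-2 + E}$
$w = \frac{1}{28} \approx 0.035714$
$A = 949$ ($A = 453 - -496 = 453 + 496 = 949$)
$T{\left(V,R \right)} = \left(\frac{1}{28} + \frac{9}{-2 + R}\right)^{2}$ ($T{\left(V,R \right)} = \left(\frac{9}{-2 + R} + \frac{1}{28}\right)^{2} = \left(\frac{1}{28} + \frac{9}{-2 + R}\right)^{2}$)
$- T{\left(-528,A \right)} = - \frac{\left(250 + 949\right)^{2}}{784 \left(-2 + 949\right)^{2}} = - \frac{1199^{2}}{784 \cdot 896809} = - \frac{1437601}{784 \cdot 896809} = \left(-1\right) \frac{1437601}{703098256} = - \frac{1437601}{703098256}$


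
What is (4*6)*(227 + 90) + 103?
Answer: 7711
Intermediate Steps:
(4*6)*(227 + 90) + 103 = 24*317 + 103 = 7608 + 103 = 7711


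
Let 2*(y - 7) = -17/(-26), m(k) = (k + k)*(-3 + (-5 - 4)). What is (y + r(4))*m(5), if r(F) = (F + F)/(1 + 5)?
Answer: -13510/13 ≈ -1039.2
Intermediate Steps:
m(k) = -24*k (m(k) = (2*k)*(-3 - 9) = (2*k)*(-12) = -24*k)
y = 381/52 (y = 7 + (-17/(-26))/2 = 7 + (-17*(-1/26))/2 = 7 + (½)*(17/26) = 7 + 17/52 = 381/52 ≈ 7.3269)
r(F) = F/3 (r(F) = (2*F)/6 = (2*F)*(⅙) = F/3)
(y + r(4))*m(5) = (381/52 + (⅓)*4)*(-24*5) = (381/52 + 4/3)*(-120) = (1351/156)*(-120) = -13510/13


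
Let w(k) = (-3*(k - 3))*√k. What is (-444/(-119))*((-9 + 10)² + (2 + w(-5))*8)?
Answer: 444/7 + 85248*I*√5/119 ≈ 63.429 + 1601.9*I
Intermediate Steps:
w(k) = √k*(9 - 3*k) (w(k) = (-3*(-3 + k))*√k = (9 - 3*k)*√k = √k*(9 - 3*k))
(-444/(-119))*((-9 + 10)² + (2 + w(-5))*8) = (-444/(-119))*((-9 + 10)² + (2 + 3*√(-5)*(3 - 1*(-5)))*8) = (-444*(-1/119))*(1² + (2 + 3*(I*√5)*(3 + 5))*8) = 444*(1 + (2 + 3*(I*√5)*8)*8)/119 = 444*(1 + (2 + 24*I*√5)*8)/119 = 444*(1 + (16 + 192*I*√5))/119 = 444*(17 + 192*I*√5)/119 = 444/7 + 85248*I*√5/119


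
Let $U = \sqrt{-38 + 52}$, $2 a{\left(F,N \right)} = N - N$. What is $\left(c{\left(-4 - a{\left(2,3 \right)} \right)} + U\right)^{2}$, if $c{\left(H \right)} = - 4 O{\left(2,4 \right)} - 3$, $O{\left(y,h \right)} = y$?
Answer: $\left(11 - \sqrt{14}\right)^{2} \approx 52.684$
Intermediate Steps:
$a{\left(F,N \right)} = 0$ ($a{\left(F,N \right)} = \frac{N - N}{2} = \frac{1}{2} \cdot 0 = 0$)
$U = \sqrt{14} \approx 3.7417$
$c{\left(H \right)} = -11$ ($c{\left(H \right)} = \left(-4\right) 2 - 3 = -8 - 3 = -11$)
$\left(c{\left(-4 - a{\left(2,3 \right)} \right)} + U\right)^{2} = \left(-11 + \sqrt{14}\right)^{2}$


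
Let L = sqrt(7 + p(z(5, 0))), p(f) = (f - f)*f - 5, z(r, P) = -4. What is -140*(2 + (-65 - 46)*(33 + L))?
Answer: 512540 + 15540*sqrt(2) ≈ 5.3452e+5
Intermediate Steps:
p(f) = -5 (p(f) = 0*f - 5 = 0 - 5 = -5)
L = sqrt(2) (L = sqrt(7 - 5) = sqrt(2) ≈ 1.4142)
-140*(2 + (-65 - 46)*(33 + L)) = -140*(2 + (-65 - 46)*(33 + sqrt(2))) = -140*(2 - 111*(33 + sqrt(2))) = -140*(2 + (-3663 - 111*sqrt(2))) = -140*(-3661 - 111*sqrt(2)) = 512540 + 15540*sqrt(2)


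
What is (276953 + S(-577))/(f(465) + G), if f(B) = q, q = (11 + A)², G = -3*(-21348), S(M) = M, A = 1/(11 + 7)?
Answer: 89545824/20789857 ≈ 4.3072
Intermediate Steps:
A = 1/18 ≈ 0.055556
G = 64044
q = 39601/324 (q = (11 + 1/18)² = (199/18)² = 39601/324 ≈ 122.23)
f(B) = 39601/324
(276953 + S(-577))/(f(465) + G) = (276953 - 577)/(39601/324 + 64044) = 276376/(20789857/324) = 276376*(324/20789857) = 89545824/20789857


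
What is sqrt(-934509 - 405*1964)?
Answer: I*sqrt(1729929) ≈ 1315.3*I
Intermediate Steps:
sqrt(-934509 - 405*1964) = sqrt(-934509 - 795420) = sqrt(-1729929) = I*sqrt(1729929)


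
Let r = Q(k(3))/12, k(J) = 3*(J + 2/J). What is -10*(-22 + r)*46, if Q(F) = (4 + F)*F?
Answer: 3795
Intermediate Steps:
k(J) = 3*J + 6/J
Q(F) = F*(4 + F)
r = 55/4 (r = ((3*3 + 6/3)*(4 + (3*3 + 6/3)))/12 = ((9 + 6*(1/3))*(4 + (9 + 6*(1/3))))*(1/12) = ((9 + 2)*(4 + (9 + 2)))*(1/12) = (11*(4 + 11))*(1/12) = (11*15)*(1/12) = 165*(1/12) = 55/4 ≈ 13.750)
-10*(-22 + r)*46 = -10*(-22 + 55/4)*46 = -10*(-33/4)*46 = (165/2)*46 = 3795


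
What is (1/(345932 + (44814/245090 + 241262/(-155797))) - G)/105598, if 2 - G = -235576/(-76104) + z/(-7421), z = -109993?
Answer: 824614091634721061773555/5470623437531640979724505414 ≈ 0.00015074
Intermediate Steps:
G = -1123697650/70595973 (G = 2 - (-235576/(-76104) - 109993/(-7421)) = 2 - (-235576*(-1/76104) - 109993*(-1/7421)) = 2 - (29447/9513 + 109993/7421) = 2 - 1*1264889596/70595973 = 2 - 1264889596/70595973 = -1123697650/70595973 ≈ -15.917)
(1/(345932 + (44814/245090 + 241262/(-155797))) - G)/105598 = (1/(345932 + (44814/245090 + 241262/(-155797))) - 1*(-1123697650/70595973))/105598 = (1/(345932 + (44814*(1/245090) + 241262*(-1/155797))) + 1123697650/70595973)*(1/105598) = (1/(345932 + (22407/122545 - 241262/155797)) + 1123697650/70595973)*(1/105598) = (1/(345932 - 26074508411/19092143365) + 1123697650/70595973)*(1/105598) = (1/(6604557264032769/19092143365) + 1123697650/70595973)*(1/105598) = (19092143365/6604557264032769 + 1123697650/70595973)*(1/105598) = (824614091634721061773555/51806127365401247937693)*(1/105598) = 824614091634721061773555/5470623437531640979724505414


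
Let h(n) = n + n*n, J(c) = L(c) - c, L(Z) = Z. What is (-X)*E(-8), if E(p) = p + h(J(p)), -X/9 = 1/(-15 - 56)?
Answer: 72/71 ≈ 1.0141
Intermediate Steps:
X = 9/71 (X = -9/(-15 - 56) = -9/(-71) = -9*(-1/71) = 9/71 ≈ 0.12676)
J(c) = 0 (J(c) = c - c = 0)
h(n) = n + n**2
E(p) = p (E(p) = p + 0*(1 + 0) = p + 0*1 = p + 0 = p)
(-X)*E(-8) = -1*9/71*(-8) = -9/71*(-8) = 72/71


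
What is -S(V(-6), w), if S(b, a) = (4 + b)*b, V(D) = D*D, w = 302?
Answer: -1440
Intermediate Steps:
V(D) = D**2
S(b, a) = b*(4 + b)
-S(V(-6), w) = -(-6)**2*(4 + (-6)**2) = -36*(4 + 36) = -36*40 = -1*1440 = -1440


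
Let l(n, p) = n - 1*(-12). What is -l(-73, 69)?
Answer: 61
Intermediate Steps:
l(n, p) = 12 + n (l(n, p) = n + 12 = 12 + n)
-l(-73, 69) = -(12 - 73) = -1*(-61) = 61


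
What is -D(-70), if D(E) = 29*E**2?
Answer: -142100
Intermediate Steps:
-D(-70) = -29*(-70)**2 = -29*4900 = -1*142100 = -142100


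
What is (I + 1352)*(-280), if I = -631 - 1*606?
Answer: -32200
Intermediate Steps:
I = -1237 (I = -631 - 606 = -1237)
(I + 1352)*(-280) = (-1237 + 1352)*(-280) = 115*(-280) = -32200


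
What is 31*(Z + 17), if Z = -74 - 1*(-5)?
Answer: -1612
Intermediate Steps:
Z = -69 (Z = -74 + 5 = -69)
31*(Z + 17) = 31*(-69 + 17) = 31*(-52) = -1612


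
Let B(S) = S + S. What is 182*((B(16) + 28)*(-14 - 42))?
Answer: -611520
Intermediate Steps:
B(S) = 2*S
182*((B(16) + 28)*(-14 - 42)) = 182*((2*16 + 28)*(-14 - 42)) = 182*((32 + 28)*(-56)) = 182*(60*(-56)) = 182*(-3360) = -611520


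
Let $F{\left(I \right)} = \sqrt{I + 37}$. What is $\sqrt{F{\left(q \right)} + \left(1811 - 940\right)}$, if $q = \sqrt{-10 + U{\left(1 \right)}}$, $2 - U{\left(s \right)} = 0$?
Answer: $\sqrt{871 + \sqrt{37 + 2 i \sqrt{2}}} \approx 29.616 + 0.00392 i$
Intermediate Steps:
$U{\left(s \right)} = 2$ ($U{\left(s \right)} = 2 - 0 = 2 + 0 = 2$)
$q = 2 i \sqrt{2}$ ($q = \sqrt{-10 + 2} = \sqrt{-8} = 2 i \sqrt{2} \approx 2.8284 i$)
$F{\left(I \right)} = \sqrt{37 + I}$
$\sqrt{F{\left(q \right)} + \left(1811 - 940\right)} = \sqrt{\sqrt{37 + 2 i \sqrt{2}} + \left(1811 - 940\right)} = \sqrt{\sqrt{37 + 2 i \sqrt{2}} + 871} = \sqrt{871 + \sqrt{37 + 2 i \sqrt{2}}}$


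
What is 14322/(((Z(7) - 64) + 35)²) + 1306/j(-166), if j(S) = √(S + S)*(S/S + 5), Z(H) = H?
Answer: 651/22 - 653*I*√83/498 ≈ 29.591 - 11.946*I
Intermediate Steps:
j(S) = 6*√2*√S (j(S) = √(2*S)*(1 + 5) = (√2*√S)*6 = 6*√2*√S)
14322/(((Z(7) - 64) + 35)²) + 1306/j(-166) = 14322/(((7 - 64) + 35)²) + 1306/((6*√2*√(-166))) = 14322/((-57 + 35)²) + 1306/((6*√2*(I*√166))) = 14322/((-22)²) + 1306/((12*I*√83)) = 14322/484 + 1306*(-I*√83/996) = 14322*(1/484) - 653*I*√83/498 = 651/22 - 653*I*√83/498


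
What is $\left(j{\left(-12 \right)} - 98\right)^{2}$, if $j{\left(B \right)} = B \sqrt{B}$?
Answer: $7876 + 4704 i \sqrt{3} \approx 7876.0 + 8147.6 i$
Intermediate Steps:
$j{\left(B \right)} = B^{\frac{3}{2}}$
$\left(j{\left(-12 \right)} - 98\right)^{2} = \left(\left(-12\right)^{\frac{3}{2}} - 98\right)^{2} = \left(- 24 i \sqrt{3} - 98\right)^{2} = \left(-98 - 24 i \sqrt{3}\right)^{2}$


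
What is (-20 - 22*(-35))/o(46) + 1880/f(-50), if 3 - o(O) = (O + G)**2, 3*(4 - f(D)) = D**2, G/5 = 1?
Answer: -344140/134663 ≈ -2.5556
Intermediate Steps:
G = 5 (G = 5*1 = 5)
f(D) = 4 - D**2/3
o(O) = 3 - (5 + O)**2 (o(O) = 3 - (O + 5)**2 = 3 - (5 + O)**2)
(-20 - 22*(-35))/o(46) + 1880/f(-50) = (-20 - 22*(-35))/(3 - (5 + 46)**2) + 1880/(4 - 1/3*(-50)**2) = (-20 + 770)/(3 - 1*51**2) + 1880/(4 - 1/3*2500) = 750/(3 - 1*2601) + 1880/(4 - 2500/3) = 750/(3 - 2601) + 1880/(-2488/3) = 750/(-2598) + 1880*(-3/2488) = 750*(-1/2598) - 705/311 = -125/433 - 705/311 = -344140/134663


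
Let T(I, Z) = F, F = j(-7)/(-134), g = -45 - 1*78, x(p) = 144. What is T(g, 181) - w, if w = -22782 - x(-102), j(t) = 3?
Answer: 3072081/134 ≈ 22926.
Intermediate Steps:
g = -123 (g = -45 - 78 = -123)
w = -22926 (w = -22782 - 1*144 = -22782 - 144 = -22926)
F = -3/134 (F = 3/(-134) = 3*(-1/134) = -3/134 ≈ -0.022388)
T(I, Z) = -3/134
T(g, 181) - w = -3/134 - 1*(-22926) = -3/134 + 22926 = 3072081/134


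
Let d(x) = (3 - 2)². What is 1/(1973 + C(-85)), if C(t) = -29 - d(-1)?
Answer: 1/1943 ≈ 0.00051467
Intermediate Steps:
d(x) = 1 (d(x) = 1² = 1)
C(t) = -30 (C(t) = -29 - 1*1 = -29 - 1 = -30)
1/(1973 + C(-85)) = 1/(1973 - 30) = 1/1943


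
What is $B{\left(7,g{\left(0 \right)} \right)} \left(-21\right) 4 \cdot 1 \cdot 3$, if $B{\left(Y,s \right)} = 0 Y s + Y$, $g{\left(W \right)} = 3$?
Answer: $-1764$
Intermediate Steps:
$B{\left(Y,s \right)} = Y$ ($B{\left(Y,s \right)} = 0 s + Y = 0 + Y = Y$)
$B{\left(7,g{\left(0 \right)} \right)} \left(-21\right) 4 \cdot 1 \cdot 3 = 7 \left(-21\right) 4 \cdot 1 \cdot 3 = - 147 \cdot 4 \cdot 3 = \left(-147\right) 12 = -1764$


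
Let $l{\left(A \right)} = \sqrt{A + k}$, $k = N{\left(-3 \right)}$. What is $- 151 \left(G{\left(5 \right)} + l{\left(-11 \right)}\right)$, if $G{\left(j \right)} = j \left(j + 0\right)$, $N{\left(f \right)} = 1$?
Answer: $-3775 - 151 i \sqrt{10} \approx -3775.0 - 477.5 i$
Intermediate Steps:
$G{\left(j \right)} = j^{2}$ ($G{\left(j \right)} = j j = j^{2}$)
$k = 1$
$l{\left(A \right)} = \sqrt{1 + A}$ ($l{\left(A \right)} = \sqrt{A + 1} = \sqrt{1 + A}$)
$- 151 \left(G{\left(5 \right)} + l{\left(-11 \right)}\right) = - 151 \left(5^{2} + \sqrt{1 - 11}\right) = - 151 \left(25 + \sqrt{-10}\right) = - 151 \left(25 + i \sqrt{10}\right) = -3775 - 151 i \sqrt{10}$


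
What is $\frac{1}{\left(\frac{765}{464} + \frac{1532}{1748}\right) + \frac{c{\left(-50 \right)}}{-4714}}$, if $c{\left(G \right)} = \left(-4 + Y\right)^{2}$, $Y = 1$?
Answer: $\frac{477924176}{1205911613} \approx 0.39632$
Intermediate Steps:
$c{\left(G \right)} = 9$ ($c{\left(G \right)} = \left(-4 + 1\right)^{2} = \left(-3\right)^{2} = 9$)
$\frac{1}{\left(\frac{765}{464} + \frac{1532}{1748}\right) + \frac{c{\left(-50 \right)}}{-4714}} = \frac{1}{\left(\frac{765}{464} + \frac{1532}{1748}\right) + \frac{9}{-4714}} = \frac{1}{\left(765 \cdot \frac{1}{464} + 1532 \cdot \frac{1}{1748}\right) + 9 \left(- \frac{1}{4714}\right)} = \frac{1}{\left(\frac{765}{464} + \frac{383}{437}\right) - \frac{9}{4714}} = \frac{1}{\frac{512017}{202768} - \frac{9}{4714}} = \frac{1}{\frac{1205911613}{477924176}} = \frac{477924176}{1205911613}$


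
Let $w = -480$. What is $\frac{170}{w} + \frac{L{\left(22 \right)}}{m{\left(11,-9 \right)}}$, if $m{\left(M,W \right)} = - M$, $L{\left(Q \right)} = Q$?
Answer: $- \frac{113}{48} \approx -2.3542$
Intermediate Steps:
$\frac{170}{w} + \frac{L{\left(22 \right)}}{m{\left(11,-9 \right)}} = \frac{170}{-480} + \frac{22}{\left(-1\right) 11} = 170 \left(- \frac{1}{480}\right) + \frac{22}{-11} = - \frac{17}{48} + 22 \left(- \frac{1}{11}\right) = - \frac{17}{48} - 2 = - \frac{113}{48}$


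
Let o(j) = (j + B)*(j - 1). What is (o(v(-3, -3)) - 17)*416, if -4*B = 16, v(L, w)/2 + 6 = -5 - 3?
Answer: 378976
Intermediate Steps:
v(L, w) = -28 (v(L, w) = -12 + 2*(-5 - 3) = -12 + 2*(-8) = -12 - 16 = -28)
B = -4 (B = -¼*16 = -4)
o(j) = (-1 + j)*(-4 + j) (o(j) = (j - 4)*(j - 1) = (-4 + j)*(-1 + j) = (-1 + j)*(-4 + j))
(o(v(-3, -3)) - 17)*416 = ((4 + (-28)² - 5*(-28)) - 17)*416 = ((4 + 784 + 140) - 17)*416 = (928 - 17)*416 = 911*416 = 378976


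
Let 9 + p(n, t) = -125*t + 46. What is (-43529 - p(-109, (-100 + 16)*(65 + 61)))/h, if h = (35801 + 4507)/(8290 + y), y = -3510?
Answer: -544348790/3359 ≈ -1.6206e+5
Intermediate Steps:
p(n, t) = 37 - 125*t (p(n, t) = -9 + (-125*t + 46) = -9 + (46 - 125*t) = 37 - 125*t)
h = 10077/1195 (h = (35801 + 4507)/(8290 - 3510) = 40308/4780 = 40308*(1/4780) = 10077/1195 ≈ 8.4326)
(-43529 - p(-109, (-100 + 16)*(65 + 61)))/h = (-43529 - (37 - 125*(-100 + 16)*(65 + 61)))/(10077/1195) = (-43529 - (37 - (-10500)*126))*(1195/10077) = (-43529 - (37 - 125*(-10584)))*(1195/10077) = (-43529 - (37 + 1323000))*(1195/10077) = (-43529 - 1*1323037)*(1195/10077) = (-43529 - 1323037)*(1195/10077) = -1366566*1195/10077 = -544348790/3359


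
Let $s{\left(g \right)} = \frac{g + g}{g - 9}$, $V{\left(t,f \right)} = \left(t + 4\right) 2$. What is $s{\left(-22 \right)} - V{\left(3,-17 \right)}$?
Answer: $- \frac{390}{31} \approx -12.581$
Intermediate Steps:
$V{\left(t,f \right)} = 8 + 2 t$ ($V{\left(t,f \right)} = \left(4 + t\right) 2 = 8 + 2 t$)
$s{\left(g \right)} = \frac{2 g}{-9 + g}$
$s{\left(-22 \right)} - V{\left(3,-17 \right)} = 2 \left(-22\right) \frac{1}{-9 - 22} - \left(8 + 2 \cdot 3\right) = 2 \left(-22\right) \frac{1}{-31} - \left(8 + 6\right) = 2 \left(-22\right) \left(- \frac{1}{31}\right) - 14 = \frac{44}{31} - 14 = - \frac{390}{31}$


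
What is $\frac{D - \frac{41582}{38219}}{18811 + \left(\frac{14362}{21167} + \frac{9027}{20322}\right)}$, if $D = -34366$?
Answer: $- \frac{62777685761033296}{34363735678392817} \approx -1.8269$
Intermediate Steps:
$\frac{D - \frac{41582}{38219}}{18811 + \left(\frac{14362}{21167} + \frac{9027}{20322}\right)} = \frac{-34366 - \frac{41582}{38219}}{18811 + \left(\frac{14362}{21167} + \frac{9027}{20322}\right)} = \frac{-34366 - \frac{41582}{38219}}{18811 + \left(14362 \cdot \frac{1}{21167} + 9027 \cdot \frac{1}{20322}\right)} = \frac{-34366 - \frac{41582}{38219}}{18811 + \left(\frac{14362}{21167} + \frac{1003}{2258}\right)} = - \frac{1313475736}{38219 \left(18811 + \frac{53659897}{47795086}\right)} = - \frac{1313475736}{38219 \cdot \frac{899127022643}{47795086}} = \left(- \frac{1313475736}{38219}\right) \frac{47795086}{899127022643} = - \frac{62777685761033296}{34363735678392817}$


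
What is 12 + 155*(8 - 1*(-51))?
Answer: 9157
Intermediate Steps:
12 + 155*(8 - 1*(-51)) = 12 + 155*(8 + 51) = 12 + 155*59 = 12 + 9145 = 9157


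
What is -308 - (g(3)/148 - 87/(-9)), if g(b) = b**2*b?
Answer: -141125/444 ≈ -317.85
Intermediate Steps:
g(b) = b**3
-308 - (g(3)/148 - 87/(-9)) = -308 - (3**3/148 - 87/(-9)) = -308 - (27*(1/148) - 87*(-1/9)) = -308 - (27/148 + 29/3) = -308 - 1*4373/444 = -308 - 4373/444 = -141125/444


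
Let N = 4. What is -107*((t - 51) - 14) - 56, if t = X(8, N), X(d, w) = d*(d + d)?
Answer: -6797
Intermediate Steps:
X(d, w) = 2*d² (X(d, w) = d*(2*d) = 2*d²)
t = 128 (t = 2*8² = 2*64 = 128)
-107*((t - 51) - 14) - 56 = -107*((128 - 51) - 14) - 56 = -107*(77 - 14) - 56 = -107*63 - 56 = -6741 - 56 = -6797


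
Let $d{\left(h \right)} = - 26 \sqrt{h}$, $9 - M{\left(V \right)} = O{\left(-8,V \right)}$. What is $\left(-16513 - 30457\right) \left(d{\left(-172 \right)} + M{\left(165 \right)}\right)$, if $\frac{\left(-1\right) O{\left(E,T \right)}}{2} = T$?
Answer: $-15922830 + 2442440 i \sqrt{43} \approx -1.5923 \cdot 10^{7} + 1.6016 \cdot 10^{7} i$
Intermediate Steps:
$O{\left(E,T \right)} = - 2 T$
$M{\left(V \right)} = 9 + 2 V$ ($M{\left(V \right)} = 9 - - 2 V = 9 + 2 V$)
$\left(-16513 - 30457\right) \left(d{\left(-172 \right)} + M{\left(165 \right)}\right) = \left(-16513 - 30457\right) \left(- 26 \sqrt{-172} + \left(9 + 2 \cdot 165\right)\right) = - 46970 \left(- 26 \cdot 2 i \sqrt{43} + \left(9 + 330\right)\right) = - 46970 \left(- 52 i \sqrt{43} + 339\right) = - 46970 \left(339 - 52 i \sqrt{43}\right) = -15922830 + 2442440 i \sqrt{43}$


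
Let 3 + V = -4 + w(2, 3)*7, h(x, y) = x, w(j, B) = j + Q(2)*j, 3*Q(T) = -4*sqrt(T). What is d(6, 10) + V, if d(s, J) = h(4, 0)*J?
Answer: 47 - 56*sqrt(2)/3 ≈ 20.601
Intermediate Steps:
Q(T) = -4*sqrt(T)/3 (Q(T) = (-4*sqrt(T))/3 = -4*sqrt(T)/3)
w(j, B) = j - 4*j*sqrt(2)/3 (w(j, B) = j + (-4*sqrt(2)/3)*j = j - 4*j*sqrt(2)/3)
d(s, J) = 4*J
V = 7 - 56*sqrt(2)/3 (V = -3 + (-4 + ((1/3)*2*(3 - 4*sqrt(2)))*7) = -3 + (-4 + (2 - 8*sqrt(2)/3)*7) = -3 + (-4 + (14 - 56*sqrt(2)/3)) = -3 + (10 - 56*sqrt(2)/3) = 7 - 56*sqrt(2)/3 ≈ -19.399)
d(6, 10) + V = 4*10 + (7 - 56*sqrt(2)/3) = 40 + (7 - 56*sqrt(2)/3) = 47 - 56*sqrt(2)/3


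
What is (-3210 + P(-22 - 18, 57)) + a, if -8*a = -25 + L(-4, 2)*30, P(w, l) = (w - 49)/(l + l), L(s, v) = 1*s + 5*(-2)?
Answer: -1438751/456 ≈ -3155.2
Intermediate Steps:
L(s, v) = -10 + s (L(s, v) = s - 10 = -10 + s)
P(w, l) = (-49 + w)/(2*l) (P(w, l) = (-49 + w)/((2*l)) = (-49 + w)*(1/(2*l)) = (-49 + w)/(2*l))
a = 445/8 (a = -(-25 + (-10 - 4)*30)/8 = -(-25 - 14*30)/8 = -(-25 - 420)/8 = -1/8*(-445) = 445/8 ≈ 55.625)
(-3210 + P(-22 - 18, 57)) + a = (-3210 + (1/2)*(-49 + (-22 - 18))/57) + 445/8 = (-3210 + (1/2)*(1/57)*(-49 - 40)) + 445/8 = (-3210 + (1/2)*(1/57)*(-89)) + 445/8 = (-3210 - 89/114) + 445/8 = -366029/114 + 445/8 = -1438751/456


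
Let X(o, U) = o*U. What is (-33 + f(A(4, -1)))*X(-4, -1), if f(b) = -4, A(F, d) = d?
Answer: -148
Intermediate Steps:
X(o, U) = U*o
(-33 + f(A(4, -1)))*X(-4, -1) = (-33 - 4)*(-1*(-4)) = -37*4 = -148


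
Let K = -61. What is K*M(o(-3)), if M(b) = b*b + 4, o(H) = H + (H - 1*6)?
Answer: -9028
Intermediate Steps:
o(H) = -6 + 2*H (o(H) = H + (H - 6) = H + (-6 + H) = -6 + 2*H)
M(b) = 4 + b**2 (M(b) = b**2 + 4 = 4 + b**2)
K*M(o(-3)) = -61*(4 + (-6 + 2*(-3))**2) = -61*(4 + (-6 - 6)**2) = -61*(4 + (-12)**2) = -61*(4 + 144) = -61*148 = -9028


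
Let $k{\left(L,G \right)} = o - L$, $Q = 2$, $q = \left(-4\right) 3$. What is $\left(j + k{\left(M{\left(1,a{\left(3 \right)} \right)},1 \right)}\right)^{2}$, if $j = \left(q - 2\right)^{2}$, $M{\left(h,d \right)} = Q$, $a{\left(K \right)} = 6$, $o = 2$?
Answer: $38416$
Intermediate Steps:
$q = -12$
$M{\left(h,d \right)} = 2$
$j = 196$ ($j = \left(-12 - 2\right)^{2} = \left(-14\right)^{2} = 196$)
$k{\left(L,G \right)} = 2 - L$
$\left(j + k{\left(M{\left(1,a{\left(3 \right)} \right)},1 \right)}\right)^{2} = \left(196 + \left(2 - 2\right)\right)^{2} = \left(196 + 0\right)^{2} = 196^{2} = 38416$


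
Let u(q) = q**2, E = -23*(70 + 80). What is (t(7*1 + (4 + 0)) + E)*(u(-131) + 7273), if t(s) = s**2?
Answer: -81340786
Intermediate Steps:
E = -3450 (E = -23*150 = -3450)
(t(7*1 + (4 + 0)) + E)*(u(-131) + 7273) = ((7*1 + (4 + 0))**2 - 3450)*((-131)**2 + 7273) = ((7 + 4)**2 - 3450)*(17161 + 7273) = (11**2 - 3450)*24434 = (121 - 3450)*24434 = -3329*24434 = -81340786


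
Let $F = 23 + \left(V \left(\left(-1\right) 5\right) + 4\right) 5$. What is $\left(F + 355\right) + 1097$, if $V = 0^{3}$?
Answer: $1495$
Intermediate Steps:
$V = 0$
$F = 43$ ($F = 23 + \left(0 \left(\left(-1\right) 5\right) + 4\right) 5 = 23 + \left(0 \left(-5\right) + 4\right) 5 = 23 + \left(0 + 4\right) 5 = 23 + 4 \cdot 5 = 23 + 20 = 43$)
$\left(F + 355\right) + 1097 = \left(43 + 355\right) + 1097 = 398 + 1097 = 1495$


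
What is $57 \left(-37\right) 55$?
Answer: $-115995$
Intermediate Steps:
$57 \left(-37\right) 55 = \left(-2109\right) 55 = -115995$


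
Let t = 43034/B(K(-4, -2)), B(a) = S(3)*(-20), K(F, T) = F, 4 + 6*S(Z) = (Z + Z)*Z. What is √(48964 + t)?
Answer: √235405030/70 ≈ 219.18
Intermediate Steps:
S(Z) = -⅔ + Z²/3 (S(Z) = -⅔ + ((Z + Z)*Z)/6 = -⅔ + ((2*Z)*Z)/6 = -⅔ + (2*Z²)/6 = -⅔ + Z²/3)
B(a) = -140/3 (B(a) = (-⅔ + (⅓)*3²)*(-20) = (-⅔ + (⅓)*9)*(-20) = (-⅔ + 3)*(-20) = (7/3)*(-20) = -140/3)
t = -64551/70 (t = 43034/(-140/3) = 43034*(-3/140) = -64551/70 ≈ -922.16)
√(48964 + t) = √(48964 - 64551/70) = √(3362929/70) = √235405030/70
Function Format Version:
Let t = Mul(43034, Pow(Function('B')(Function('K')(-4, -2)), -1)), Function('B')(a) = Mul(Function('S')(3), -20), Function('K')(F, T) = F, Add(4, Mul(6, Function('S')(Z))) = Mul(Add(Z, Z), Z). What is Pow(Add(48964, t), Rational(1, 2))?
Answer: Mul(Rational(1, 70), Pow(235405030, Rational(1, 2))) ≈ 219.18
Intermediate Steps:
Function('S')(Z) = Add(Rational(-2, 3), Mul(Rational(1, 3), Pow(Z, 2))) (Function('S')(Z) = Add(Rational(-2, 3), Mul(Rational(1, 6), Mul(Add(Z, Z), Z))) = Add(Rational(-2, 3), Mul(Rational(1, 6), Mul(Mul(2, Z), Z))) = Add(Rational(-2, 3), Mul(Rational(1, 6), Mul(2, Pow(Z, 2)))) = Add(Rational(-2, 3), Mul(Rational(1, 3), Pow(Z, 2))))
Function('B')(a) = Rational(-140, 3) (Function('B')(a) = Mul(Add(Rational(-2, 3), Mul(Rational(1, 3), Pow(3, 2))), -20) = Mul(Add(Rational(-2, 3), Mul(Rational(1, 3), 9)), -20) = Mul(Add(Rational(-2, 3), 3), -20) = Mul(Rational(7, 3), -20) = Rational(-140, 3))
t = Rational(-64551, 70) (t = Mul(43034, Pow(Rational(-140, 3), -1)) = Mul(43034, Rational(-3, 140)) = Rational(-64551, 70) ≈ -922.16)
Pow(Add(48964, t), Rational(1, 2)) = Pow(Add(48964, Rational(-64551, 70)), Rational(1, 2)) = Pow(Rational(3362929, 70), Rational(1, 2)) = Mul(Rational(1, 70), Pow(235405030, Rational(1, 2)))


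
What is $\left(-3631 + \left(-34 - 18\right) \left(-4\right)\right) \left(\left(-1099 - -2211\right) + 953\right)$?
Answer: $-7068495$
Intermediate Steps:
$\left(-3631 + \left(-34 - 18\right) \left(-4\right)\right) \left(\left(-1099 - -2211\right) + 953\right) = \left(-3631 - -208\right) \left(\left(-1099 + 2211\right) + 953\right) = \left(-3631 + 208\right) \left(1112 + 953\right) = \left(-3423\right) 2065 = -7068495$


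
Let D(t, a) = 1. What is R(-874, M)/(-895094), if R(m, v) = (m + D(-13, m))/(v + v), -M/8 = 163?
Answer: -873/2334405152 ≈ -3.7397e-7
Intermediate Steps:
M = -1304 (M = -8*163 = -1304)
R(m, v) = (1 + m)/(2*v) (R(m, v) = (m + 1)/(v + v) = (1 + m)/((2*v)) = (1 + m)*(1/(2*v)) = (1 + m)/(2*v))
R(-874, M)/(-895094) = ((1/2)*(1 - 874)/(-1304))/(-895094) = ((1/2)*(-1/1304)*(-873))*(-1/895094) = (873/2608)*(-1/895094) = -873/2334405152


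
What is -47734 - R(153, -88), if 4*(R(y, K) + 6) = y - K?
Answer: -191153/4 ≈ -47788.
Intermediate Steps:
R(y, K) = -6 - K/4 + y/4 (R(y, K) = -6 + (y - K)/4 = -6 + (-K/4 + y/4) = -6 - K/4 + y/4)
-47734 - R(153, -88) = -47734 - (-6 - ¼*(-88) + (¼)*153) = -47734 - (-6 + 22 + 153/4) = -47734 - 1*217/4 = -47734 - 217/4 = -191153/4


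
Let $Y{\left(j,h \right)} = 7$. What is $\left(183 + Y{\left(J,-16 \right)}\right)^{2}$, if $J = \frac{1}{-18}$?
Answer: $36100$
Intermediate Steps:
$J = - \frac{1}{18} \approx -0.055556$
$\left(183 + Y{\left(J,-16 \right)}\right)^{2} = \left(183 + 7\right)^{2} = 190^{2} = 36100$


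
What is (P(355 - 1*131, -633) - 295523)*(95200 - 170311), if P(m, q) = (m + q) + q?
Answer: 22275293715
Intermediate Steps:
P(m, q) = m + 2*q
(P(355 - 1*131, -633) - 295523)*(95200 - 170311) = (((355 - 1*131) + 2*(-633)) - 295523)*(95200 - 170311) = (((355 - 131) - 1266) - 295523)*(-75111) = ((224 - 1266) - 295523)*(-75111) = (-1042 - 295523)*(-75111) = -296565*(-75111) = 22275293715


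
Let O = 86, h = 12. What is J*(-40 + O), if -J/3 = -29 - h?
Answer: 5658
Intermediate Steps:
J = 123 (J = -3*(-29 - 1*12) = -3*(-29 - 12) = -3*(-41) = 123)
J*(-40 + O) = 123*(-40 + 86) = 123*46 = 5658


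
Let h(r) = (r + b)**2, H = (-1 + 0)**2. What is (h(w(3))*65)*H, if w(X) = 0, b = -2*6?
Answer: 9360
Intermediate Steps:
b = -12
H = 1 (H = (-1)**2 = 1)
h(r) = (-12 + r)**2 (h(r) = (r - 12)**2 = (-12 + r)**2)
(h(w(3))*65)*H = ((-12 + 0)**2*65)*1 = ((-12)**2*65)*1 = (144*65)*1 = 9360*1 = 9360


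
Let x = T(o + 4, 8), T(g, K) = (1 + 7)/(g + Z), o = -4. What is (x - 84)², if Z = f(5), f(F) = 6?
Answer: 61504/9 ≈ 6833.8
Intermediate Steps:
Z = 6
T(g, K) = 8/(6 + g) (T(g, K) = (1 + 7)/(g + 6) = 8/(6 + g))
x = 4/3 (x = 8/(6 + (-4 + 4)) = 8/(6 + 0) = 8/6 = 8*(⅙) = 4/3 ≈ 1.3333)
(x - 84)² = (4/3 - 84)² = (-248/3)² = 61504/9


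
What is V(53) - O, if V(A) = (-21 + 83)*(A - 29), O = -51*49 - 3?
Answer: 3990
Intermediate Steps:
O = -2502 (O = -2499 - 3 = -2502)
V(A) = -1798 + 62*A (V(A) = 62*(-29 + A) = -1798 + 62*A)
V(53) - O = (-1798 + 62*53) - 1*(-2502) = (-1798 + 3286) + 2502 = 1488 + 2502 = 3990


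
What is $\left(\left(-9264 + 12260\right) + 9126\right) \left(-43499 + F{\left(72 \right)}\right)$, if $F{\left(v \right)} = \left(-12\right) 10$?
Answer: $-528749518$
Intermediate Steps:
$F{\left(v \right)} = -120$
$\left(\left(-9264 + 12260\right) + 9126\right) \left(-43499 + F{\left(72 \right)}\right) = \left(\left(-9264 + 12260\right) + 9126\right) \left(-43499 - 120\right) = \left(2996 + 9126\right) \left(-43619\right) = 12122 \left(-43619\right) = -528749518$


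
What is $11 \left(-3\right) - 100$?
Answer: $-133$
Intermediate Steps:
$11 \left(-3\right) - 100 = -33 - 100 = -133$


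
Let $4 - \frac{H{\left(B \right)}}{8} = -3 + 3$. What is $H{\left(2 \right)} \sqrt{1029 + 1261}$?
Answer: $32 \sqrt{2290} \approx 1531.3$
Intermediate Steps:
$H{\left(B \right)} = 32$ ($H{\left(B \right)} = 32 - 8 \left(-3 + 3\right) = 32 - 0 = 32 + 0 = 32$)
$H{\left(2 \right)} \sqrt{1029 + 1261} = 32 \sqrt{1029 + 1261} = 32 \sqrt{2290}$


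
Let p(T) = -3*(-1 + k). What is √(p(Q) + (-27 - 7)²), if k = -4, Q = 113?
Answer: √1171 ≈ 34.220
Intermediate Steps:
p(T) = 15 (p(T) = -3*(-1 - 4) = -3*(-5) = 15)
√(p(Q) + (-27 - 7)²) = √(15 + (-27 - 7)²) = √(15 + (-34)²) = √(15 + 1156) = √1171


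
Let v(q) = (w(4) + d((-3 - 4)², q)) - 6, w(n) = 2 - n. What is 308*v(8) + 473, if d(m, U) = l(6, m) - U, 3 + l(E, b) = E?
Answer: -3531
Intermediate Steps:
l(E, b) = -3 + E
d(m, U) = 3 - U (d(m, U) = (-3 + 6) - U = 3 - U)
v(q) = -5 - q (v(q) = ((2 - 1*4) + (3 - q)) - 6 = ((2 - 4) + (3 - q)) - 6 = (-2 + (3 - q)) - 6 = (1 - q) - 6 = -5 - q)
308*v(8) + 473 = 308*(-5 - 1*8) + 473 = 308*(-5 - 8) + 473 = 308*(-13) + 473 = -4004 + 473 = -3531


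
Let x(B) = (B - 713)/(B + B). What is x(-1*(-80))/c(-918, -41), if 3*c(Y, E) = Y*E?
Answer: -211/669120 ≈ -0.00031534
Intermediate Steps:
c(Y, E) = E*Y/3 (c(Y, E) = (Y*E)/3 = (E*Y)/3 = E*Y/3)
x(B) = (-713 + B)/(2*B) (x(B) = (-713 + B)/((2*B)) = (-713 + B)*(1/(2*B)) = (-713 + B)/(2*B))
x(-1*(-80))/c(-918, -41) = ((-713 - 1*(-80))/(2*((-1*(-80)))))/(((⅓)*(-41)*(-918))) = ((½)*(-713 + 80)/80)/12546 = ((½)*(1/80)*(-633))*(1/12546) = -633/160*1/12546 = -211/669120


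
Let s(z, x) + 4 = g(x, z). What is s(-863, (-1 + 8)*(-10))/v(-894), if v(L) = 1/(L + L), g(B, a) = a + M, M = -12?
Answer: 1571652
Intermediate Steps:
g(B, a) = -12 + a (g(B, a) = a - 12 = -12 + a)
s(z, x) = -16 + z (s(z, x) = -4 + (-12 + z) = -16 + z)
v(L) = 1/(2*L)
s(-863, (-1 + 8)*(-10))/v(-894) = (-16 - 863)/(((½)/(-894))) = -879/((½)*(-1/894)) = -879/(-1/1788) = -879*(-1788) = 1571652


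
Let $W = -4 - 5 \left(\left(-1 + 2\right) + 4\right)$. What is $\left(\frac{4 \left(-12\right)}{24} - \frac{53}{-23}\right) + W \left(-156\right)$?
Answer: $\frac{104059}{23} \approx 4524.3$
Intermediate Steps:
$W = -29$ ($W = -4 - 5 \left(1 + 4\right) = -4 - 25 = -29$)
$\left(\frac{4 \left(-12\right)}{24} - \frac{53}{-23}\right) + W \left(-156\right) = \left(\frac{4 \left(-12\right)}{24} - \frac{53}{-23}\right) - -4524 = \left(\left(-48\right) \frac{1}{24} - - \frac{53}{23}\right) + 4524 = \left(-2 + \frac{53}{23}\right) + 4524 = \frac{7}{23} + 4524 = \frac{104059}{23}$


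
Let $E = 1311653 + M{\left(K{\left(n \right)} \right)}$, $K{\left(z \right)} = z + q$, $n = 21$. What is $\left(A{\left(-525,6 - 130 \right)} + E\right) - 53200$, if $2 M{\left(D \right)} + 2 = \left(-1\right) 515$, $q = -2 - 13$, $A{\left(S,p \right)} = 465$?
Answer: $\frac{2517319}{2} \approx 1.2587 \cdot 10^{6}$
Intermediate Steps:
$q = -15$ ($q = -2 - 13 = -15$)
$K{\left(z \right)} = -15 + z$ ($K{\left(z \right)} = z - 15 = -15 + z$)
$M{\left(D \right)} = - \frac{517}{2}$ ($M{\left(D \right)} = -1 + \frac{\left(-1\right) 515}{2} = -1 + \frac{1}{2} \left(-515\right) = -1 - \frac{515}{2} = - \frac{517}{2}$)
$E = \frac{2622789}{2}$ ($E = 1311653 - \frac{517}{2} = \frac{2622789}{2} \approx 1.3114 \cdot 10^{6}$)
$\left(A{\left(-525,6 - 130 \right)} + E\right) - 53200 = \left(465 + \frac{2622789}{2}\right) - 53200 = \frac{2623719}{2} - 53200 = \frac{2517319}{2}$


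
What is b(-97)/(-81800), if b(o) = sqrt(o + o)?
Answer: -I*sqrt(194)/81800 ≈ -0.00017027*I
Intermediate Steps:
b(o) = sqrt(2)*sqrt(o) (b(o) = sqrt(2*o) = sqrt(2)*sqrt(o))
b(-97)/(-81800) = (sqrt(2)*sqrt(-97))/(-81800) = (sqrt(2)*(I*sqrt(97)))*(-1/81800) = (I*sqrt(194))*(-1/81800) = -I*sqrt(194)/81800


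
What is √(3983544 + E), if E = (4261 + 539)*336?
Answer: 6*√155454 ≈ 2365.7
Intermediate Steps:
E = 1612800 (E = 4800*336 = 1612800)
√(3983544 + E) = √(3983544 + 1612800) = √5596344 = 6*√155454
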